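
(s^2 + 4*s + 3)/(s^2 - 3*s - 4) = (s + 3)/(s - 4)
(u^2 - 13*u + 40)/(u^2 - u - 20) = (u - 8)/(u + 4)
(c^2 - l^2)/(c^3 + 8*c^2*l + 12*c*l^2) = (c^2 - l^2)/(c*(c^2 + 8*c*l + 12*l^2))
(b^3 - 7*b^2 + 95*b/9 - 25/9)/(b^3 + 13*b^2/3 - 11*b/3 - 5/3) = (9*b^3 - 63*b^2 + 95*b - 25)/(3*(3*b^3 + 13*b^2 - 11*b - 5))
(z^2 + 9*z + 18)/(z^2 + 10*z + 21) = (z + 6)/(z + 7)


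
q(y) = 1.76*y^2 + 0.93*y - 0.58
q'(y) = 3.52*y + 0.93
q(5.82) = 64.45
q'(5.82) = 21.42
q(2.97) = 17.71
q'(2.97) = 11.38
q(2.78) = 15.61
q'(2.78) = 10.72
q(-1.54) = 2.16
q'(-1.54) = -4.49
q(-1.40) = 1.57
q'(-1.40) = -4.00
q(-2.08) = 5.10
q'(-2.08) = -6.39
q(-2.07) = 5.04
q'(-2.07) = -6.36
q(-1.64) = 2.63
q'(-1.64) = -4.84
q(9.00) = 150.35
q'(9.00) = 32.61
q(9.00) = 150.35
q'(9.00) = 32.61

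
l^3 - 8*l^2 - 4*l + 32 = (l - 8)*(l - 2)*(l + 2)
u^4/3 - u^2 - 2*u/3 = u*(u/3 + 1/3)*(u - 2)*(u + 1)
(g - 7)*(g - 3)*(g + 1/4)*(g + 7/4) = g^4 - 8*g^3 + 23*g^2/16 + 301*g/8 + 147/16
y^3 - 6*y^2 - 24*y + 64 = (y - 8)*(y - 2)*(y + 4)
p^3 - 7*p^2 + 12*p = p*(p - 4)*(p - 3)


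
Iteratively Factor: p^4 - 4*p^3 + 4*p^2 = (p)*(p^3 - 4*p^2 + 4*p) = p*(p - 2)*(p^2 - 2*p) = p*(p - 2)^2*(p)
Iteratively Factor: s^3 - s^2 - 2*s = (s)*(s^2 - s - 2) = s*(s - 2)*(s + 1)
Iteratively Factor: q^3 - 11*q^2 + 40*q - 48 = (q - 3)*(q^2 - 8*q + 16) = (q - 4)*(q - 3)*(q - 4)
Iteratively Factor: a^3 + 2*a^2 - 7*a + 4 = (a + 4)*(a^2 - 2*a + 1) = (a - 1)*(a + 4)*(a - 1)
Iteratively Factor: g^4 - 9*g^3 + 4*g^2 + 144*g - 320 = (g - 4)*(g^3 - 5*g^2 - 16*g + 80) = (g - 4)^2*(g^2 - g - 20) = (g - 5)*(g - 4)^2*(g + 4)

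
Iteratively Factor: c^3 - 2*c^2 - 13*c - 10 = (c + 1)*(c^2 - 3*c - 10) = (c - 5)*(c + 1)*(c + 2)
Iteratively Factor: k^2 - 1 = (k - 1)*(k + 1)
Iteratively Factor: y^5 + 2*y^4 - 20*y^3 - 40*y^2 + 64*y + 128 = (y - 2)*(y^4 + 4*y^3 - 12*y^2 - 64*y - 64) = (y - 4)*(y - 2)*(y^3 + 8*y^2 + 20*y + 16) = (y - 4)*(y - 2)*(y + 2)*(y^2 + 6*y + 8) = (y - 4)*(y - 2)*(y + 2)^2*(y + 4)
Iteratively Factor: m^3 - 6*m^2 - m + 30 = (m + 2)*(m^2 - 8*m + 15) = (m - 3)*(m + 2)*(m - 5)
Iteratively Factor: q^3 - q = (q)*(q^2 - 1) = q*(q + 1)*(q - 1)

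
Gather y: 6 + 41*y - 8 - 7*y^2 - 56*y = -7*y^2 - 15*y - 2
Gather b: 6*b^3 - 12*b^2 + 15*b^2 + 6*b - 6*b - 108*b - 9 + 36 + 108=6*b^3 + 3*b^2 - 108*b + 135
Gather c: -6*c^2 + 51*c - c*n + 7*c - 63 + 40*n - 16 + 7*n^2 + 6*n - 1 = -6*c^2 + c*(58 - n) + 7*n^2 + 46*n - 80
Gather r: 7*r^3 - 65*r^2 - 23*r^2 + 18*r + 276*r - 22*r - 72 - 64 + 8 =7*r^3 - 88*r^2 + 272*r - 128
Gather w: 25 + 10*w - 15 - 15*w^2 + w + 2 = -15*w^2 + 11*w + 12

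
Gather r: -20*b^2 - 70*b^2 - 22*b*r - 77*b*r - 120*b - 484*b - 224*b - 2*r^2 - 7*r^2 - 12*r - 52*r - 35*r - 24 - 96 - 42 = -90*b^2 - 828*b - 9*r^2 + r*(-99*b - 99) - 162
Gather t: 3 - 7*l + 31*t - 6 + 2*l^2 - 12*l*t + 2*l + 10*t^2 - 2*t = 2*l^2 - 5*l + 10*t^2 + t*(29 - 12*l) - 3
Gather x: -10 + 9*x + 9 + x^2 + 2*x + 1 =x^2 + 11*x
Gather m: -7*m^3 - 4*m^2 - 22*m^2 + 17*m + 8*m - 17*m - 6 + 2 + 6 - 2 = -7*m^3 - 26*m^2 + 8*m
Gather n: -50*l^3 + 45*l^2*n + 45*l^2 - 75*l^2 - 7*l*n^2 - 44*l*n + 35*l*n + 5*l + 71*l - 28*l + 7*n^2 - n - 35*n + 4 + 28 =-50*l^3 - 30*l^2 + 48*l + n^2*(7 - 7*l) + n*(45*l^2 - 9*l - 36) + 32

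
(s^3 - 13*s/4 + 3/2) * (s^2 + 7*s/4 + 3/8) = s^5 + 7*s^4/4 - 23*s^3/8 - 67*s^2/16 + 45*s/32 + 9/16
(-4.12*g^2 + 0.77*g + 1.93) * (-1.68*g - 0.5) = 6.9216*g^3 + 0.7664*g^2 - 3.6274*g - 0.965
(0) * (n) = 0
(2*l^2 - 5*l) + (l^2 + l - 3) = 3*l^2 - 4*l - 3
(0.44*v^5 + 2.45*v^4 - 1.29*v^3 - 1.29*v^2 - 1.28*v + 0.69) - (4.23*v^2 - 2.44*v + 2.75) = 0.44*v^5 + 2.45*v^4 - 1.29*v^3 - 5.52*v^2 + 1.16*v - 2.06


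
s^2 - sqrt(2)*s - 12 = (s - 3*sqrt(2))*(s + 2*sqrt(2))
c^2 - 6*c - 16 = (c - 8)*(c + 2)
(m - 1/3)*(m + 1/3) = m^2 - 1/9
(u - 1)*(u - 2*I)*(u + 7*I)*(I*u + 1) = I*u^4 - 4*u^3 - I*u^3 + 4*u^2 + 19*I*u^2 + 14*u - 19*I*u - 14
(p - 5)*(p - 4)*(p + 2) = p^3 - 7*p^2 + 2*p + 40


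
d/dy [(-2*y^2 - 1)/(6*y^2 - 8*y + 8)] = (4*y^2 - 5*y - 2)/(9*y^4 - 24*y^3 + 40*y^2 - 32*y + 16)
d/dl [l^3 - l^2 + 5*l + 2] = 3*l^2 - 2*l + 5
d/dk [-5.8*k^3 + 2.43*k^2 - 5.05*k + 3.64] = -17.4*k^2 + 4.86*k - 5.05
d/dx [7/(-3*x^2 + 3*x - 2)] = 21*(2*x - 1)/(3*x^2 - 3*x + 2)^2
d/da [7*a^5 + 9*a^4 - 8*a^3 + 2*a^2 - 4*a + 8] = 35*a^4 + 36*a^3 - 24*a^2 + 4*a - 4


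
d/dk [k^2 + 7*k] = 2*k + 7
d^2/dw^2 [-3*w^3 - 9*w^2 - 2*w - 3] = -18*w - 18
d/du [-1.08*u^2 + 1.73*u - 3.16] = 1.73 - 2.16*u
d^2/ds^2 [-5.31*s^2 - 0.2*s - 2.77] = -10.6200000000000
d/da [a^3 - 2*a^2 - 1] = a*(3*a - 4)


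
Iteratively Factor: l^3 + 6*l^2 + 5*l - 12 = (l - 1)*(l^2 + 7*l + 12) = (l - 1)*(l + 3)*(l + 4)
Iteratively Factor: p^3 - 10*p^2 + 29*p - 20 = (p - 5)*(p^2 - 5*p + 4) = (p - 5)*(p - 4)*(p - 1)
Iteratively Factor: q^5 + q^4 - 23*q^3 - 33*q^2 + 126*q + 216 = (q - 3)*(q^4 + 4*q^3 - 11*q^2 - 66*q - 72) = (q - 4)*(q - 3)*(q^3 + 8*q^2 + 21*q + 18) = (q - 4)*(q - 3)*(q + 2)*(q^2 + 6*q + 9) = (q - 4)*(q - 3)*(q + 2)*(q + 3)*(q + 3)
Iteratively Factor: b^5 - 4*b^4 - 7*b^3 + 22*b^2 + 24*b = (b - 3)*(b^4 - b^3 - 10*b^2 - 8*b) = b*(b - 3)*(b^3 - b^2 - 10*b - 8) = b*(b - 4)*(b - 3)*(b^2 + 3*b + 2) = b*(b - 4)*(b - 3)*(b + 2)*(b + 1)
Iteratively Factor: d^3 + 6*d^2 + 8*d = (d + 2)*(d^2 + 4*d) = (d + 2)*(d + 4)*(d)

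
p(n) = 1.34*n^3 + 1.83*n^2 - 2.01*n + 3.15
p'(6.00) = 164.67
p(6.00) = 346.41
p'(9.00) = 356.55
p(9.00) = 1110.15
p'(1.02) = 5.91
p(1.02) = 4.43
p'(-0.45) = -2.84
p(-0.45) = 4.30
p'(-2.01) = 6.87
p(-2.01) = 3.70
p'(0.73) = 2.80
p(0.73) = 3.18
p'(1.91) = 19.65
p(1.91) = 15.32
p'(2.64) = 35.67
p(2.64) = 35.25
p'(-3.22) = 27.89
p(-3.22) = -16.14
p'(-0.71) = -2.58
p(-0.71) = 5.02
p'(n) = 4.02*n^2 + 3.66*n - 2.01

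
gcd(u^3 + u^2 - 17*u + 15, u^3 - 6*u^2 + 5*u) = u - 1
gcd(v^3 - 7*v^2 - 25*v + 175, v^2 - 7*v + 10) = v - 5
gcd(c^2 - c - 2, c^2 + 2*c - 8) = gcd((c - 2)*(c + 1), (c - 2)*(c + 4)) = c - 2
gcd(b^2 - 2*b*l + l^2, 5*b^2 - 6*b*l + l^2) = b - l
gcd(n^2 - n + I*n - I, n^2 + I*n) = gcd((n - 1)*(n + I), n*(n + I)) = n + I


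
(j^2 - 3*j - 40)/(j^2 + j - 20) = (j - 8)/(j - 4)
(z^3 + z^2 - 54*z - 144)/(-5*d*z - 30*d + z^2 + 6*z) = (z^2 - 5*z - 24)/(-5*d + z)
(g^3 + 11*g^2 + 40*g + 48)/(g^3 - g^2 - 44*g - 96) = (g + 4)/(g - 8)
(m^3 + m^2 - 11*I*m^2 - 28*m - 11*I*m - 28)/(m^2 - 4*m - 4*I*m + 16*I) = (m^2 + m*(1 - 7*I) - 7*I)/(m - 4)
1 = 1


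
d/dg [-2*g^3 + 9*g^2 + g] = -6*g^2 + 18*g + 1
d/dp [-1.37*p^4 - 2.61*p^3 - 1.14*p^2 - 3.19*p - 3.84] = -5.48*p^3 - 7.83*p^2 - 2.28*p - 3.19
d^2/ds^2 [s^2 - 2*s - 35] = 2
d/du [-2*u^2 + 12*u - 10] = 12 - 4*u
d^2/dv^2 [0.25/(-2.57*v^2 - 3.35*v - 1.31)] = (3.30245*v^2 + 4.30475*v - 0.25*(5.14*v + 3.35)*(10.28*v + 6.7) + 1.68335)/(2.57*v^2 + 3.35*v + 1.31)^3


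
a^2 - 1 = (a - 1)*(a + 1)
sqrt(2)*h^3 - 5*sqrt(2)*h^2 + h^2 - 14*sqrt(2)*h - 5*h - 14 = (h - 7)*(h + 2)*(sqrt(2)*h + 1)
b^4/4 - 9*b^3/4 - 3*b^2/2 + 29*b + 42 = (b/2 + 1)^2*(b - 7)*(b - 6)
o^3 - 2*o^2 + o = o*(o - 1)^2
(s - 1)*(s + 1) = s^2 - 1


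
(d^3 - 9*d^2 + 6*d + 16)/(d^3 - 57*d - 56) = (d - 2)/(d + 7)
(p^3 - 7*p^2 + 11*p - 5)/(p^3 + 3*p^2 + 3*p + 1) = (p^3 - 7*p^2 + 11*p - 5)/(p^3 + 3*p^2 + 3*p + 1)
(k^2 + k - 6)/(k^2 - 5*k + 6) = (k + 3)/(k - 3)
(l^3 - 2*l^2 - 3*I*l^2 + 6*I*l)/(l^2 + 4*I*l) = (l^2 - 2*l - 3*I*l + 6*I)/(l + 4*I)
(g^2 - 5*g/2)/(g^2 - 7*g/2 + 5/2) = g/(g - 1)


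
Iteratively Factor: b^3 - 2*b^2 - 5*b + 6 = (b - 3)*(b^2 + b - 2) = (b - 3)*(b + 2)*(b - 1)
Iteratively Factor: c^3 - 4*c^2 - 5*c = (c + 1)*(c^2 - 5*c) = (c - 5)*(c + 1)*(c)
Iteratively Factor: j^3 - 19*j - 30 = (j + 3)*(j^2 - 3*j - 10) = (j - 5)*(j + 3)*(j + 2)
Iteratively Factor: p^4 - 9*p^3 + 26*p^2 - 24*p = (p - 3)*(p^3 - 6*p^2 + 8*p) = (p - 3)*(p - 2)*(p^2 - 4*p) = (p - 4)*(p - 3)*(p - 2)*(p)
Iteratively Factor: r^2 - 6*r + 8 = (r - 2)*(r - 4)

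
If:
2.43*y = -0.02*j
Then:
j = -121.5*y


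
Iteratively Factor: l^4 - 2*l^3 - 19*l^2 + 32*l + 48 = (l + 4)*(l^3 - 6*l^2 + 5*l + 12) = (l - 3)*(l + 4)*(l^2 - 3*l - 4) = (l - 3)*(l + 1)*(l + 4)*(l - 4)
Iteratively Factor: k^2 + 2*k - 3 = (k - 1)*(k + 3)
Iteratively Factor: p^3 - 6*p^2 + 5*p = (p - 1)*(p^2 - 5*p) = (p - 5)*(p - 1)*(p)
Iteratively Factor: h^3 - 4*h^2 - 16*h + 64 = (h - 4)*(h^2 - 16) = (h - 4)^2*(h + 4)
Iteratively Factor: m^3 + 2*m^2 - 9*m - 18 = (m + 3)*(m^2 - m - 6) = (m - 3)*(m + 3)*(m + 2)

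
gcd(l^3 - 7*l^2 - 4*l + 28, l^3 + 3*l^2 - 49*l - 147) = l - 7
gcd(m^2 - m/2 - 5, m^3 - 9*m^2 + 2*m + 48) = m + 2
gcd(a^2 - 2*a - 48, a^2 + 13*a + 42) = a + 6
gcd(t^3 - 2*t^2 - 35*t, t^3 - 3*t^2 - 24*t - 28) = t - 7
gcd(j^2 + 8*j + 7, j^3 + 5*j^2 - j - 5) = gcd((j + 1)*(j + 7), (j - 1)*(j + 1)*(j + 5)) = j + 1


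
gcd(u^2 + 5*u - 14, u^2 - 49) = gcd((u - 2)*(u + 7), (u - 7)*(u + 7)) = u + 7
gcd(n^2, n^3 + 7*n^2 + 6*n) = n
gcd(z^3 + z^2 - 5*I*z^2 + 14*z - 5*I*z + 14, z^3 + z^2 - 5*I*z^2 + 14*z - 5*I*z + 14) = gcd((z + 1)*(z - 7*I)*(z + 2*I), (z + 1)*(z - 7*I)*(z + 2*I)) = z^3 + z^2*(1 - 5*I) + z*(14 - 5*I) + 14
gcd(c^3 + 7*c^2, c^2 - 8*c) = c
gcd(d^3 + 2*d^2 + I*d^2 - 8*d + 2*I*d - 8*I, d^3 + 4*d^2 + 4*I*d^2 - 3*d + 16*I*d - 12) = d^2 + d*(4 + I) + 4*I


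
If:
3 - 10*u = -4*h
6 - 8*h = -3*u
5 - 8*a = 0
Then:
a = 5/8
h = 69/68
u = 12/17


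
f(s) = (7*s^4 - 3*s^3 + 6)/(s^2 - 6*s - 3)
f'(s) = (6 - 2*s)*(7*s^4 - 3*s^3 + 6)/(s^2 - 6*s - 3)^2 + (28*s^3 - 9*s^2)/(s^2 - 6*s - 3) = (s^2*(9 - 28*s)*(-s^2 + 6*s + 3) - 2*(s - 3)*(7*s^4 - 3*s^3 + 6))/(-s^2 + 6*s + 3)^2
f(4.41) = -239.35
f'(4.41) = -289.79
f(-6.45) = 167.22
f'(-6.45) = -61.15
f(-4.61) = 75.39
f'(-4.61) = -38.92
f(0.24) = -1.36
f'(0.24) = 1.75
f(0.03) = -1.89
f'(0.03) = 3.53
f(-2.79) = 23.01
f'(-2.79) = -19.13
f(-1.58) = 6.85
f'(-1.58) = -7.82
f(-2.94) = 25.99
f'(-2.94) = -20.64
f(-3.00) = 27.25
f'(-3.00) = -21.25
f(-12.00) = 705.83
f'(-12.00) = -133.83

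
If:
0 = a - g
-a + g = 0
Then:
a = g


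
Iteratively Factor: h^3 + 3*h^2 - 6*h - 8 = (h + 4)*(h^2 - h - 2) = (h + 1)*(h + 4)*(h - 2)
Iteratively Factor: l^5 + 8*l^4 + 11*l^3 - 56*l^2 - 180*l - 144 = (l - 3)*(l^4 + 11*l^3 + 44*l^2 + 76*l + 48) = (l - 3)*(l + 4)*(l^3 + 7*l^2 + 16*l + 12) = (l - 3)*(l + 3)*(l + 4)*(l^2 + 4*l + 4) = (l - 3)*(l + 2)*(l + 3)*(l + 4)*(l + 2)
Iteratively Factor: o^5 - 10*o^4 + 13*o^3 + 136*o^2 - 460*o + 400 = (o + 4)*(o^4 - 14*o^3 + 69*o^2 - 140*o + 100) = (o - 2)*(o + 4)*(o^3 - 12*o^2 + 45*o - 50) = (o - 2)^2*(o + 4)*(o^2 - 10*o + 25) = (o - 5)*(o - 2)^2*(o + 4)*(o - 5)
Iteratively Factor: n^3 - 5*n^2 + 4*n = (n - 1)*(n^2 - 4*n) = n*(n - 1)*(n - 4)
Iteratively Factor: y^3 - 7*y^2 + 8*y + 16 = (y - 4)*(y^2 - 3*y - 4) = (y - 4)*(y + 1)*(y - 4)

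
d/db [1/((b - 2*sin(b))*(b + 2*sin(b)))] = 2*(-b + 2*sin(2*b))/((b - 2*sin(b))^2*(b + 2*sin(b))^2)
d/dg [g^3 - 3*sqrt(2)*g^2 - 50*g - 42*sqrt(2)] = 3*g^2 - 6*sqrt(2)*g - 50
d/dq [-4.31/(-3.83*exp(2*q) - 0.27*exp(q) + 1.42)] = (-33.0146*exp(q) - 1.1637)*exp(q)/(3.83*exp(2*q) + 0.27*exp(q) - 1.42)^2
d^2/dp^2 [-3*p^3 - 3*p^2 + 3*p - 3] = -18*p - 6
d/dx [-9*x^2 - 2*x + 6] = -18*x - 2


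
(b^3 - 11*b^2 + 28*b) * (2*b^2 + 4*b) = 2*b^5 - 18*b^4 + 12*b^3 + 112*b^2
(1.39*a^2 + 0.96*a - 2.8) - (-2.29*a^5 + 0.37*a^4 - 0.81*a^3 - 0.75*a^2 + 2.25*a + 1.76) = 2.29*a^5 - 0.37*a^4 + 0.81*a^3 + 2.14*a^2 - 1.29*a - 4.56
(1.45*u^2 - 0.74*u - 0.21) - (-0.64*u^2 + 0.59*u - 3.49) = 2.09*u^2 - 1.33*u + 3.28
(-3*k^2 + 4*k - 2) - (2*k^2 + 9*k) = -5*k^2 - 5*k - 2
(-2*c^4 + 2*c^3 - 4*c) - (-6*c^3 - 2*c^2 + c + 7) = -2*c^4 + 8*c^3 + 2*c^2 - 5*c - 7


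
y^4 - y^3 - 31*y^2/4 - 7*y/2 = y*(y - 7/2)*(y + 1/2)*(y + 2)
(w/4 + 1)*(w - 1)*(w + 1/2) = w^3/4 + 7*w^2/8 - 5*w/8 - 1/2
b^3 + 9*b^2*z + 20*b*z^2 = b*(b + 4*z)*(b + 5*z)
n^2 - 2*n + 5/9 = (n - 5/3)*(n - 1/3)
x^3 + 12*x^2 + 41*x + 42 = (x + 2)*(x + 3)*(x + 7)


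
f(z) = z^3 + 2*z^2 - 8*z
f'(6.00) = 124.00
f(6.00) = 240.00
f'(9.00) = 271.00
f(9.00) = 819.00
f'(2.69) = 24.47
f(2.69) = 12.42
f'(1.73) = 7.90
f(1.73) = -2.68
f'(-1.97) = -4.24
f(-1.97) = 15.88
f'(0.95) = -1.49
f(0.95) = -4.94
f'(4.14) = 59.98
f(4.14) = 72.12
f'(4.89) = 83.30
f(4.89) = 125.63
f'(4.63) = 74.83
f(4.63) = 105.09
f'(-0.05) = -8.19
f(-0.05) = 0.40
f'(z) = 3*z^2 + 4*z - 8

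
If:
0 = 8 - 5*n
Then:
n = 8/5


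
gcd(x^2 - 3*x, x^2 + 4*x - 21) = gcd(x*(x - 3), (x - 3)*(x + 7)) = x - 3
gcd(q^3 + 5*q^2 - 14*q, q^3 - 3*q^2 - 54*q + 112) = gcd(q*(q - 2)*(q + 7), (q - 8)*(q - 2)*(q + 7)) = q^2 + 5*q - 14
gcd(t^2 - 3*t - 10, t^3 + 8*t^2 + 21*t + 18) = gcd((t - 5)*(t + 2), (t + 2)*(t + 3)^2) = t + 2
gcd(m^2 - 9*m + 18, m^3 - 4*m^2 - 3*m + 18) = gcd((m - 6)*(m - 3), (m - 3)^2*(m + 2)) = m - 3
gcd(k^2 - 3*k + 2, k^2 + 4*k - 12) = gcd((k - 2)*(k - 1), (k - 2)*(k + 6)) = k - 2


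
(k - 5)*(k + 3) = k^2 - 2*k - 15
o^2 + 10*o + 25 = (o + 5)^2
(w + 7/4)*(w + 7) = w^2 + 35*w/4 + 49/4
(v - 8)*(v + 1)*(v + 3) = v^3 - 4*v^2 - 29*v - 24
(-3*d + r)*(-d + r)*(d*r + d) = 3*d^3*r + 3*d^3 - 4*d^2*r^2 - 4*d^2*r + d*r^3 + d*r^2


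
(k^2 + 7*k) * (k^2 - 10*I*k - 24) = k^4 + 7*k^3 - 10*I*k^3 - 24*k^2 - 70*I*k^2 - 168*k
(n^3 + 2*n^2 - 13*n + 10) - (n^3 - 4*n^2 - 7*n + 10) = 6*n^2 - 6*n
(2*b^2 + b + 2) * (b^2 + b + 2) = 2*b^4 + 3*b^3 + 7*b^2 + 4*b + 4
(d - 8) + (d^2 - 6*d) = d^2 - 5*d - 8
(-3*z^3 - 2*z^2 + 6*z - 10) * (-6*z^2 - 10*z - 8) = 18*z^5 + 42*z^4 + 8*z^3 + 16*z^2 + 52*z + 80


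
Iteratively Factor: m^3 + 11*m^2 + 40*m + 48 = (m + 4)*(m^2 + 7*m + 12) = (m + 4)^2*(m + 3)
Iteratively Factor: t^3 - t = (t + 1)*(t^2 - t) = t*(t + 1)*(t - 1)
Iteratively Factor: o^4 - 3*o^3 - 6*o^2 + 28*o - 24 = (o - 2)*(o^3 - o^2 - 8*o + 12) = (o - 2)^2*(o^2 + o - 6) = (o - 2)^2*(o + 3)*(o - 2)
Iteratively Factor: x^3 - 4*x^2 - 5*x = (x + 1)*(x^2 - 5*x) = x*(x + 1)*(x - 5)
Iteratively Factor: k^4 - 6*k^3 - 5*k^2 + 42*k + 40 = (k - 4)*(k^3 - 2*k^2 - 13*k - 10) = (k - 4)*(k + 1)*(k^2 - 3*k - 10) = (k - 5)*(k - 4)*(k + 1)*(k + 2)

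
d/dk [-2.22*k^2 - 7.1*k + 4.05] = -4.44*k - 7.1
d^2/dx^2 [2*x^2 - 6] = 4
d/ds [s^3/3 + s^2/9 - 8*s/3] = s^2 + 2*s/9 - 8/3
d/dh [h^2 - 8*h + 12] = 2*h - 8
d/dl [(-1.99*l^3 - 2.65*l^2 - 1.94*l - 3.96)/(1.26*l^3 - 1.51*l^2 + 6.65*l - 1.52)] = (8.88178419700125e-16*l^5 + 6.3439*l^4 - 21.5782*l^3 + 3.49130000000001*l^2 - 3.9032*l + 29.2828)/(1.5876*l^6 - 3.8052*l^5 + 19.0381*l^4 - 23.9134*l^3 + 48.8129*l^2 - 20.216*l + 2.3104)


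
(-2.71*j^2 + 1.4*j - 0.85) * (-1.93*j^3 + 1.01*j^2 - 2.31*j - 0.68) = 5.2303*j^5 - 5.4391*j^4 + 9.3146*j^3 - 2.2497*j^2 + 1.0115*j + 0.578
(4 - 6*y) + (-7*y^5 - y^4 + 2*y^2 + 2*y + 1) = -7*y^5 - y^4 + 2*y^2 - 4*y + 5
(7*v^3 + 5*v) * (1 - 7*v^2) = -49*v^5 - 28*v^3 + 5*v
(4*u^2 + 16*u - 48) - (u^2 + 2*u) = 3*u^2 + 14*u - 48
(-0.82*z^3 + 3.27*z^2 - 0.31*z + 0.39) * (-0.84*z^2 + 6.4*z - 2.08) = 0.6888*z^5 - 7.9948*z^4 + 22.894*z^3 - 9.1132*z^2 + 3.1408*z - 0.8112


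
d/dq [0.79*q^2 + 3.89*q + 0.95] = 1.58*q + 3.89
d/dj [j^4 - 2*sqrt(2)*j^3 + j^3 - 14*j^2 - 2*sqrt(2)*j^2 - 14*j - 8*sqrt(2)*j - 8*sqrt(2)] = 4*j^3 - 6*sqrt(2)*j^2 + 3*j^2 - 28*j - 4*sqrt(2)*j - 14 - 8*sqrt(2)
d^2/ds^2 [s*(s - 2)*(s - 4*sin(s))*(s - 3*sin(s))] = 7*s^3*sin(s) - 14*s^2*sin(s) - 42*s^2*cos(s) + 24*s^2*cos(2*s) + 12*s^2 - 42*s*sin(s) + 56*s*cos(s) - 48*sqrt(2)*s*cos(2*s + pi/4) - 12*s + 28*sin(s) - 48*sin(2*s) - 12*cos(2*s) + 12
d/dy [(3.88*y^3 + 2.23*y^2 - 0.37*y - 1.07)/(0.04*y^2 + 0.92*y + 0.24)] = (0.1552*y^4 + 7.1392*y^3 + 4.86*y^2 + 1.156*y + 0.8956)/(0.0016*y^4 + 0.0736*y^3 + 0.8656*y^2 + 0.4416*y + 0.0576)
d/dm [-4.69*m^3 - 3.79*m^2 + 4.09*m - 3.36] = -14.07*m^2 - 7.58*m + 4.09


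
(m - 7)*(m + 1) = m^2 - 6*m - 7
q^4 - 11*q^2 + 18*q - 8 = (q - 2)*(q - 1)^2*(q + 4)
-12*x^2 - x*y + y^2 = (-4*x + y)*(3*x + y)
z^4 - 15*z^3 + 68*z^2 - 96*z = z*(z - 8)*(z - 4)*(z - 3)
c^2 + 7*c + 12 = (c + 3)*(c + 4)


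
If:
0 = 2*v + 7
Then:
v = -7/2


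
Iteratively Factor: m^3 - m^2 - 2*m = (m - 2)*(m^2 + m) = m*(m - 2)*(m + 1)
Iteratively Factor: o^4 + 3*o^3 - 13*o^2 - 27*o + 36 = (o - 1)*(o^3 + 4*o^2 - 9*o - 36) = (o - 1)*(o + 4)*(o^2 - 9) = (o - 3)*(o - 1)*(o + 4)*(o + 3)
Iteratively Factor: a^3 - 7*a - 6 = (a + 1)*(a^2 - a - 6) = (a + 1)*(a + 2)*(a - 3)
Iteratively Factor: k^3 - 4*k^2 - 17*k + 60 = (k - 5)*(k^2 + k - 12) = (k - 5)*(k - 3)*(k + 4)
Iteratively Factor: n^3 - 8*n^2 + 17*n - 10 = (n - 5)*(n^2 - 3*n + 2) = (n - 5)*(n - 2)*(n - 1)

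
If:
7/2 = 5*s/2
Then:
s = 7/5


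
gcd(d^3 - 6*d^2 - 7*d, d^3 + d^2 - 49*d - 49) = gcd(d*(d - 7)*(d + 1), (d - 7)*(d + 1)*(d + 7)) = d^2 - 6*d - 7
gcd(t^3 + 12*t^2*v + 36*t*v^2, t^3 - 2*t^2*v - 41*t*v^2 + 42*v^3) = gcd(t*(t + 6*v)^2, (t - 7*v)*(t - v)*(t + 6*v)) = t + 6*v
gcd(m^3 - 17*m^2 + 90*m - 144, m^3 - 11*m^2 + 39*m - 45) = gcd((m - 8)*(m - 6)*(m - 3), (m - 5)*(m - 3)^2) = m - 3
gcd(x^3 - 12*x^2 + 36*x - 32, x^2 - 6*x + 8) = x - 2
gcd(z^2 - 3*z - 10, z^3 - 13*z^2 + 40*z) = z - 5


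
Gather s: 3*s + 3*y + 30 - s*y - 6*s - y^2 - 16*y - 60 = s*(-y - 3) - y^2 - 13*y - 30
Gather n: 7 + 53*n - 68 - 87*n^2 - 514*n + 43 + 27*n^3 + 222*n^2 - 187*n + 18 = 27*n^3 + 135*n^2 - 648*n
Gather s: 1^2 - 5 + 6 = 2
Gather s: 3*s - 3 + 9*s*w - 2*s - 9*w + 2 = s*(9*w + 1) - 9*w - 1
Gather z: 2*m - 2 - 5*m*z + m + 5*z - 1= 3*m + z*(5 - 5*m) - 3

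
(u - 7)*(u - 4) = u^2 - 11*u + 28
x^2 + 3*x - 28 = (x - 4)*(x + 7)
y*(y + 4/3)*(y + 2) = y^3 + 10*y^2/3 + 8*y/3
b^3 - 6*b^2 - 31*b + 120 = (b - 8)*(b - 3)*(b + 5)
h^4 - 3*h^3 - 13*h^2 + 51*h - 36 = (h - 3)^2*(h - 1)*(h + 4)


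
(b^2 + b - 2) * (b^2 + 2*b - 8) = b^4 + 3*b^3 - 8*b^2 - 12*b + 16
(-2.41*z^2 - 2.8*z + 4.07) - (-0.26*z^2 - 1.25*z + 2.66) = -2.15*z^2 - 1.55*z + 1.41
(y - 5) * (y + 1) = y^2 - 4*y - 5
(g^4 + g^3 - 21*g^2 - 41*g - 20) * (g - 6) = g^5 - 5*g^4 - 27*g^3 + 85*g^2 + 226*g + 120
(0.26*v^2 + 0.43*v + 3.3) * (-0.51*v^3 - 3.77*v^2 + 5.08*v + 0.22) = -0.1326*v^5 - 1.1995*v^4 - 1.9833*v^3 - 10.1994*v^2 + 16.8586*v + 0.726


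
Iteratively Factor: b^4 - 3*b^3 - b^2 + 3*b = (b + 1)*(b^3 - 4*b^2 + 3*b) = (b - 1)*(b + 1)*(b^2 - 3*b) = (b - 3)*(b - 1)*(b + 1)*(b)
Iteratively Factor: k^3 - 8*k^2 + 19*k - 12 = (k - 4)*(k^2 - 4*k + 3) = (k - 4)*(k - 3)*(k - 1)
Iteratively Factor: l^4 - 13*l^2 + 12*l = (l - 1)*(l^3 + l^2 - 12*l) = (l - 3)*(l - 1)*(l^2 + 4*l) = l*(l - 3)*(l - 1)*(l + 4)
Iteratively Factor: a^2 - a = (a)*(a - 1)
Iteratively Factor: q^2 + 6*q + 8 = (q + 2)*(q + 4)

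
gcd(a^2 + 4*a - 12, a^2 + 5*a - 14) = a - 2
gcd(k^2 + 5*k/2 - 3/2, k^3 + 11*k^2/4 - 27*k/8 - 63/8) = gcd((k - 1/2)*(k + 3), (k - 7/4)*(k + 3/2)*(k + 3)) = k + 3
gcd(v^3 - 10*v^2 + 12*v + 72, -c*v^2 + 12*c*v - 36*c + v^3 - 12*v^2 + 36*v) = v^2 - 12*v + 36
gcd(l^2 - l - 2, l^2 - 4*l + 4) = l - 2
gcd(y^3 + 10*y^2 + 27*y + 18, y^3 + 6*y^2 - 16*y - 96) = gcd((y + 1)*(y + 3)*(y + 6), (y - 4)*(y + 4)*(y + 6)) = y + 6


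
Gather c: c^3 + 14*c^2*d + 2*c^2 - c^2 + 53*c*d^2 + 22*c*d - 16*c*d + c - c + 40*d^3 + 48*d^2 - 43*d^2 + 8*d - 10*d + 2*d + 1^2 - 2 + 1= c^3 + c^2*(14*d + 1) + c*(53*d^2 + 6*d) + 40*d^3 + 5*d^2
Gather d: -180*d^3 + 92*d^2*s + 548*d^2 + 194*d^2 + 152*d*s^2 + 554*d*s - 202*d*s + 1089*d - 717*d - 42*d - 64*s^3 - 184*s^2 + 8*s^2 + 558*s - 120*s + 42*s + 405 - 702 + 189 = -180*d^3 + d^2*(92*s + 742) + d*(152*s^2 + 352*s + 330) - 64*s^3 - 176*s^2 + 480*s - 108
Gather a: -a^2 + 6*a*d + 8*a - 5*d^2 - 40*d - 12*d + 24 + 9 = -a^2 + a*(6*d + 8) - 5*d^2 - 52*d + 33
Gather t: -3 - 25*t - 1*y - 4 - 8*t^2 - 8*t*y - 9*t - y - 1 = -8*t^2 + t*(-8*y - 34) - 2*y - 8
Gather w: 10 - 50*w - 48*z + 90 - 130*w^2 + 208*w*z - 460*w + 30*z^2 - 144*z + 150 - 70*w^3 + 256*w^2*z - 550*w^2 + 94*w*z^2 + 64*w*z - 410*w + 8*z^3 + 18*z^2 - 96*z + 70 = -70*w^3 + w^2*(256*z - 680) + w*(94*z^2 + 272*z - 920) + 8*z^3 + 48*z^2 - 288*z + 320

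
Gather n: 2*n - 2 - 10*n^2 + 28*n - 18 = -10*n^2 + 30*n - 20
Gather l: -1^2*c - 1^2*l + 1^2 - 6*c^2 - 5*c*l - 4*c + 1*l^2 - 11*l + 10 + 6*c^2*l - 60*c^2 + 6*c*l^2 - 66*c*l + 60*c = -66*c^2 + 55*c + l^2*(6*c + 1) + l*(6*c^2 - 71*c - 12) + 11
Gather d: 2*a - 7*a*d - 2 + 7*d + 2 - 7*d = -7*a*d + 2*a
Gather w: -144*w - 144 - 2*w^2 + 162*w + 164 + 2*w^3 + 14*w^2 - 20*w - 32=2*w^3 + 12*w^2 - 2*w - 12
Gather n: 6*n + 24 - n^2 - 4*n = -n^2 + 2*n + 24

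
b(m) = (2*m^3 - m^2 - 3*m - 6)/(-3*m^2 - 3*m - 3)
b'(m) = (6*m + 3)*(2*m^3 - m^2 - 3*m - 6)/(-3*m^2 - 3*m - 3)^2 + (6*m^2 - 2*m - 3)/(-3*m^2 - 3*m - 3)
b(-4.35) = 3.78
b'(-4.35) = -0.68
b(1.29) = 0.61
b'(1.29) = -0.92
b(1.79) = 0.17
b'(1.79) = -0.84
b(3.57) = -1.18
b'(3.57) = -0.72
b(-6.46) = 5.22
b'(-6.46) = -0.68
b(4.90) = -2.12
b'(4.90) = -0.70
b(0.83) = 1.06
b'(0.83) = -1.05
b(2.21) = -0.17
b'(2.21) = -0.79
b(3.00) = -0.77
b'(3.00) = -0.74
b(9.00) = -4.92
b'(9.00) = -0.68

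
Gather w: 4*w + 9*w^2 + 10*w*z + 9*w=9*w^2 + w*(10*z + 13)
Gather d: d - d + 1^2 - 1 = 0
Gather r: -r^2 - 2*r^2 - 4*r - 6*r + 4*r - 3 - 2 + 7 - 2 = -3*r^2 - 6*r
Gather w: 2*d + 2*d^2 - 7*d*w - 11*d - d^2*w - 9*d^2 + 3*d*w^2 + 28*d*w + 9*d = -7*d^2 + 3*d*w^2 + w*(-d^2 + 21*d)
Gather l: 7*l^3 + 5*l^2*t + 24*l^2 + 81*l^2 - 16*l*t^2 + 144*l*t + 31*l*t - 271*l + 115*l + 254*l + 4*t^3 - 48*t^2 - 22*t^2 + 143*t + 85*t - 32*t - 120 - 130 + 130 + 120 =7*l^3 + l^2*(5*t + 105) + l*(-16*t^2 + 175*t + 98) + 4*t^3 - 70*t^2 + 196*t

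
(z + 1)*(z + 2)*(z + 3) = z^3 + 6*z^2 + 11*z + 6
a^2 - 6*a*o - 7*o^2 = (a - 7*o)*(a + o)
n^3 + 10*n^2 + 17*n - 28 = (n - 1)*(n + 4)*(n + 7)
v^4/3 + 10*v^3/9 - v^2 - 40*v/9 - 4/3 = (v/3 + 1)*(v - 2)*(v + 1/3)*(v + 2)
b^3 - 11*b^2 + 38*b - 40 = (b - 5)*(b - 4)*(b - 2)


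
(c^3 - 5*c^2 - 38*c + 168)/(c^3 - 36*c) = (c^2 - 11*c + 28)/(c*(c - 6))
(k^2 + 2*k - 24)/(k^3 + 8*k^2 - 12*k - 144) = 1/(k + 6)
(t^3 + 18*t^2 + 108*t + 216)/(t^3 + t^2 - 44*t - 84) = (t^2 + 12*t + 36)/(t^2 - 5*t - 14)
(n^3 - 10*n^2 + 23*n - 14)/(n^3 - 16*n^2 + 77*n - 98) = (n - 1)/(n - 7)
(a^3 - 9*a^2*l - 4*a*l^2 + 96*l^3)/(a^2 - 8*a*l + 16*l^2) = (a^2 - 5*a*l - 24*l^2)/(a - 4*l)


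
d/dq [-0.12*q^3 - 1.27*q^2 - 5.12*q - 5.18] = -0.36*q^2 - 2.54*q - 5.12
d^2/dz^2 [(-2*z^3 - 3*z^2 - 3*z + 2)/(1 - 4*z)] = 2*(32*z^3 - 24*z^2 + 6*z - 17)/(64*z^3 - 48*z^2 + 12*z - 1)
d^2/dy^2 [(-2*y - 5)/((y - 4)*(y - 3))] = 2*(-2*y^3 - 15*y^2 + 177*y - 353)/(y^6 - 21*y^5 + 183*y^4 - 847*y^3 + 2196*y^2 - 3024*y + 1728)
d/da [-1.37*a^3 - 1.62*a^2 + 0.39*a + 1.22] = -4.11*a^2 - 3.24*a + 0.39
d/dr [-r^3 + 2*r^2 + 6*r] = -3*r^2 + 4*r + 6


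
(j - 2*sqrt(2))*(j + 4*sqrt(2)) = j^2 + 2*sqrt(2)*j - 16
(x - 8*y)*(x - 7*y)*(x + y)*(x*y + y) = x^4*y - 14*x^3*y^2 + x^3*y + 41*x^2*y^3 - 14*x^2*y^2 + 56*x*y^4 + 41*x*y^3 + 56*y^4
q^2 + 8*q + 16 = (q + 4)^2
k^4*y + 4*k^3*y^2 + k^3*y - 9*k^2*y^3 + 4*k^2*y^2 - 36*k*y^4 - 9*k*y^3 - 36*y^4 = (k - 3*y)*(k + 3*y)*(k + 4*y)*(k*y + y)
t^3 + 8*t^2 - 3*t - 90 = (t - 3)*(t + 5)*(t + 6)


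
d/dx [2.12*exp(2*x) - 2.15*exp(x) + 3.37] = (4.24*exp(x) - 2.15)*exp(x)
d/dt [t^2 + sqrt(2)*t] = 2*t + sqrt(2)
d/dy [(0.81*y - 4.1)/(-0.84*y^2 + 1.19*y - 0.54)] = (0.6804*y^2 - 6.888*y + 4.4416)/(0.7056*y^4 - 1.9992*y^3 + 2.3233*y^2 - 1.2852*y + 0.2916)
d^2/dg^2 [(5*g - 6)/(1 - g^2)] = 2*(4*g^2*(6 - 5*g) + 3*(5*g - 2)*(g^2 - 1))/(g^2 - 1)^3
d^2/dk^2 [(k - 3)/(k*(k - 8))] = 2*(k^3 - 9*k^2 + 72*k - 192)/(k^3*(k^3 - 24*k^2 + 192*k - 512))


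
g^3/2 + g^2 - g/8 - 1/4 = (g/2 + 1/4)*(g - 1/2)*(g + 2)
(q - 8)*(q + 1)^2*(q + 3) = q^4 - 3*q^3 - 33*q^2 - 53*q - 24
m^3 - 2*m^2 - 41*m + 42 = (m - 7)*(m - 1)*(m + 6)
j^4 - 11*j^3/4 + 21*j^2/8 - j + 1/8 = (j - 1)^2*(j - 1/2)*(j - 1/4)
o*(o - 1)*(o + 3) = o^3 + 2*o^2 - 3*o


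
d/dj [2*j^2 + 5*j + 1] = 4*j + 5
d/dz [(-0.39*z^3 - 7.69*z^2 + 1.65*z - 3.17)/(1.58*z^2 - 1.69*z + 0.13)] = (-0.6162*z^4 + 1.3182*z^3 + 10.237*z^2 + 8.0178*z - 5.1428)/(2.4964*z^4 - 5.3404*z^3 + 3.2669*z^2 - 0.4394*z + 0.0169)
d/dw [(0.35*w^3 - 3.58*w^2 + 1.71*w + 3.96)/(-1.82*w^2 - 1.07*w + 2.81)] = (-0.637*w^4 - 0.749000000000001*w^3 + 9.8933*w^2 - 5.7052*w + 9.0423)/(3.3124*w^4 + 3.8948*w^3 - 9.0835*w^2 - 6.0134*w + 7.8961)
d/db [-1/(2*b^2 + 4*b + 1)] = 4*(b + 1)/(2*b^2 + 4*b + 1)^2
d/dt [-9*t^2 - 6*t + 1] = -18*t - 6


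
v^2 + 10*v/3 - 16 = (v - 8/3)*(v + 6)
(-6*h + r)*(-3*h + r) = 18*h^2 - 9*h*r + r^2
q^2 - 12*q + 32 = (q - 8)*(q - 4)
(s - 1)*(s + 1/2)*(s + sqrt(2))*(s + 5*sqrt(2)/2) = s^4 - s^3/2 + 7*sqrt(2)*s^3/2 - 7*sqrt(2)*s^2/4 + 9*s^2/2 - 5*s/2 - 7*sqrt(2)*s/4 - 5/2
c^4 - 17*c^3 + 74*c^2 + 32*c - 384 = (c - 8)^2*(c - 3)*(c + 2)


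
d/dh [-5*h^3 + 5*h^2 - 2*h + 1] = -15*h^2 + 10*h - 2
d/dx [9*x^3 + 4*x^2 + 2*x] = 27*x^2 + 8*x + 2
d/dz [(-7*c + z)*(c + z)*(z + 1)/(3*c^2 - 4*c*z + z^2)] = (-2*(c + z)*(2*c - z)*(7*c - z)*(z + 1) + (3*c^2 - 4*c*z + z^2)*(-(c + z)*(7*c - z) + (c + z)*(z + 1) - (7*c - z)*(z + 1)))/(3*c^2 - 4*c*z + z^2)^2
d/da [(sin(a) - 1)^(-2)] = -2*cos(a)/(sin(a) - 1)^3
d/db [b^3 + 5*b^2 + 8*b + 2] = 3*b^2 + 10*b + 8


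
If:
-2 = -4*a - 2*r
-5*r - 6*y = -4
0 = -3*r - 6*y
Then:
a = -1/2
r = 2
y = -1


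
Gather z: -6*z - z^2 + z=-z^2 - 5*z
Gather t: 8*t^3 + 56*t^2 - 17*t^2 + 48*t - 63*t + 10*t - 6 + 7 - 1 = 8*t^3 + 39*t^2 - 5*t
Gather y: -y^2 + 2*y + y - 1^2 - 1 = -y^2 + 3*y - 2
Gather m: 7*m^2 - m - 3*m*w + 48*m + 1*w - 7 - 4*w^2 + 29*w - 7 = 7*m^2 + m*(47 - 3*w) - 4*w^2 + 30*w - 14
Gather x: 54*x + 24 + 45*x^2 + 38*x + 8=45*x^2 + 92*x + 32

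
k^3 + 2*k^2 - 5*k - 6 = (k - 2)*(k + 1)*(k + 3)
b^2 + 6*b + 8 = (b + 2)*(b + 4)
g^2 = g^2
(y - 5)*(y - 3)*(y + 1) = y^3 - 7*y^2 + 7*y + 15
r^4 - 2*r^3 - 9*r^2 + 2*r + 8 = (r - 4)*(r - 1)*(r + 1)*(r + 2)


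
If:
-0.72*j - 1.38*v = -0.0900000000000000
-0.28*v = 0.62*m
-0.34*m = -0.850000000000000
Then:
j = 10.74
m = 2.50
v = -5.54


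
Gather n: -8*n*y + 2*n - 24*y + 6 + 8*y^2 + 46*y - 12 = n*(2 - 8*y) + 8*y^2 + 22*y - 6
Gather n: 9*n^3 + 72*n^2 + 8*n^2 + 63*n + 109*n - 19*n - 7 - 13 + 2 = 9*n^3 + 80*n^2 + 153*n - 18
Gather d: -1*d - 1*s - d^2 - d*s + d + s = -d^2 - d*s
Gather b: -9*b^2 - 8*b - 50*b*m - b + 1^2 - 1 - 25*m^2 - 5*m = -9*b^2 + b*(-50*m - 9) - 25*m^2 - 5*m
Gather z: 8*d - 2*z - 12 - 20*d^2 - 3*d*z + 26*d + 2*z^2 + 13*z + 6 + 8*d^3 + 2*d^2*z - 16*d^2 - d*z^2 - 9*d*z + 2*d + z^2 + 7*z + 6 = 8*d^3 - 36*d^2 + 36*d + z^2*(3 - d) + z*(2*d^2 - 12*d + 18)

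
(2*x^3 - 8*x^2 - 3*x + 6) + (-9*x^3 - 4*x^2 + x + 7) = -7*x^3 - 12*x^2 - 2*x + 13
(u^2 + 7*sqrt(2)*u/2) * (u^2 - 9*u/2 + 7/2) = u^4 - 9*u^3/2 + 7*sqrt(2)*u^3/2 - 63*sqrt(2)*u^2/4 + 7*u^2/2 + 49*sqrt(2)*u/4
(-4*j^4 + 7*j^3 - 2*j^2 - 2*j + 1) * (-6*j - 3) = 24*j^5 - 30*j^4 - 9*j^3 + 18*j^2 - 3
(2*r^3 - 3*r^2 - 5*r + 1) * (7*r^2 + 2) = 14*r^5 - 21*r^4 - 31*r^3 + r^2 - 10*r + 2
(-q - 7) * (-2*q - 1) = 2*q^2 + 15*q + 7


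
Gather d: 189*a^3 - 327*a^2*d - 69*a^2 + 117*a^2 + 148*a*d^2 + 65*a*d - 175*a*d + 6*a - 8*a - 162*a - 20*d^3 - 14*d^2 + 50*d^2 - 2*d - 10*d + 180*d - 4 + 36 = 189*a^3 + 48*a^2 - 164*a - 20*d^3 + d^2*(148*a + 36) + d*(-327*a^2 - 110*a + 168) + 32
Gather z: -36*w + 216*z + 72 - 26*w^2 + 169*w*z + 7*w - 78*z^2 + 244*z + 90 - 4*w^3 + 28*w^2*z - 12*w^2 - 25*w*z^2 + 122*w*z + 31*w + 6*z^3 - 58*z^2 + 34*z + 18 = -4*w^3 - 38*w^2 + 2*w + 6*z^3 + z^2*(-25*w - 136) + z*(28*w^2 + 291*w + 494) + 180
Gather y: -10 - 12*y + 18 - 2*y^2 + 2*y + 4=-2*y^2 - 10*y + 12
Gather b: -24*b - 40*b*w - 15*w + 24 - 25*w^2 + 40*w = b*(-40*w - 24) - 25*w^2 + 25*w + 24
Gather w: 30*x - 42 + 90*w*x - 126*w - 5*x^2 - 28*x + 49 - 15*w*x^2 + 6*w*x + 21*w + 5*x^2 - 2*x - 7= w*(-15*x^2 + 96*x - 105)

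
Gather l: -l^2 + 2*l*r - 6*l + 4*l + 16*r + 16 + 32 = -l^2 + l*(2*r - 2) + 16*r + 48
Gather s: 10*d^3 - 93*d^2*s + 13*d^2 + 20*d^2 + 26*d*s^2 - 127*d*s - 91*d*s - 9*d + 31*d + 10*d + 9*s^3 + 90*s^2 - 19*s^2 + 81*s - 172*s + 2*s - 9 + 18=10*d^3 + 33*d^2 + 32*d + 9*s^3 + s^2*(26*d + 71) + s*(-93*d^2 - 218*d - 89) + 9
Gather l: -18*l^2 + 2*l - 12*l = -18*l^2 - 10*l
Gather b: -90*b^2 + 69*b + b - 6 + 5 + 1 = -90*b^2 + 70*b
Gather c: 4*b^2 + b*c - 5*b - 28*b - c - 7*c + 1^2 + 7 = 4*b^2 - 33*b + c*(b - 8) + 8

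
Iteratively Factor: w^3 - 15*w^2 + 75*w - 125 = (w - 5)*(w^2 - 10*w + 25) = (w - 5)^2*(w - 5)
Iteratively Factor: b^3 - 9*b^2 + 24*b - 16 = (b - 4)*(b^2 - 5*b + 4) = (b - 4)*(b - 1)*(b - 4)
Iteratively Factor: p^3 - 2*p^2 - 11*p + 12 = (p - 4)*(p^2 + 2*p - 3) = (p - 4)*(p + 3)*(p - 1)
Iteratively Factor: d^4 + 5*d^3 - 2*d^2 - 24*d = (d + 4)*(d^3 + d^2 - 6*d) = d*(d + 4)*(d^2 + d - 6) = d*(d - 2)*(d + 4)*(d + 3)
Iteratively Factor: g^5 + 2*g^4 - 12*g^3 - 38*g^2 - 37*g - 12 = (g - 4)*(g^4 + 6*g^3 + 12*g^2 + 10*g + 3) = (g - 4)*(g + 1)*(g^3 + 5*g^2 + 7*g + 3) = (g - 4)*(g + 1)^2*(g^2 + 4*g + 3) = (g - 4)*(g + 1)^2*(g + 3)*(g + 1)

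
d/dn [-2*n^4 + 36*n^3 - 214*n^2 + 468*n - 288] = -8*n^3 + 108*n^2 - 428*n + 468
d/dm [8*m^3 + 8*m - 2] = 24*m^2 + 8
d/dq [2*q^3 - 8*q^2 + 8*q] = 6*q^2 - 16*q + 8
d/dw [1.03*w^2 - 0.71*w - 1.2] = 2.06*w - 0.71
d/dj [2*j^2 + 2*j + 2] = 4*j + 2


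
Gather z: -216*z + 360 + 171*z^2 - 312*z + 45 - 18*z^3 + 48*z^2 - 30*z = -18*z^3 + 219*z^2 - 558*z + 405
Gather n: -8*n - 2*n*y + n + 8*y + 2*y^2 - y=n*(-2*y - 7) + 2*y^2 + 7*y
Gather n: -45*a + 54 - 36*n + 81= -45*a - 36*n + 135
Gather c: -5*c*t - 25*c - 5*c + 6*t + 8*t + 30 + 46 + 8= c*(-5*t - 30) + 14*t + 84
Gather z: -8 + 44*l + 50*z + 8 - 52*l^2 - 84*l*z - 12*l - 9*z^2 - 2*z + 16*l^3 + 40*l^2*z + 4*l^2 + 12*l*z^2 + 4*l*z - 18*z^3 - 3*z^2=16*l^3 - 48*l^2 + 32*l - 18*z^3 + z^2*(12*l - 12) + z*(40*l^2 - 80*l + 48)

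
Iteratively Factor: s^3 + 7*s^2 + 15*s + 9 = (s + 3)*(s^2 + 4*s + 3) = (s + 1)*(s + 3)*(s + 3)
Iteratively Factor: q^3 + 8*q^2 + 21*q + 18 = (q + 3)*(q^2 + 5*q + 6) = (q + 2)*(q + 3)*(q + 3)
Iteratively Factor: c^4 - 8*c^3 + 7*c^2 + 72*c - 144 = (c - 3)*(c^3 - 5*c^2 - 8*c + 48) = (c - 4)*(c - 3)*(c^2 - c - 12) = (c - 4)*(c - 3)*(c + 3)*(c - 4)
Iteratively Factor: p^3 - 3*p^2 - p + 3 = (p - 1)*(p^2 - 2*p - 3) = (p - 1)*(p + 1)*(p - 3)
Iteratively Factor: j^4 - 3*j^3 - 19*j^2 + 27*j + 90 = (j - 3)*(j^3 - 19*j - 30) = (j - 3)*(j + 3)*(j^2 - 3*j - 10) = (j - 5)*(j - 3)*(j + 3)*(j + 2)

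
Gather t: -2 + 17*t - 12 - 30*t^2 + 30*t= -30*t^2 + 47*t - 14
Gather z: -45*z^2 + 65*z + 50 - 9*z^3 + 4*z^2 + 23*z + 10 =-9*z^3 - 41*z^2 + 88*z + 60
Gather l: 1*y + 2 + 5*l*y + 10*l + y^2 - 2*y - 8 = l*(5*y + 10) + y^2 - y - 6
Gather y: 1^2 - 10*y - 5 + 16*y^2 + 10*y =16*y^2 - 4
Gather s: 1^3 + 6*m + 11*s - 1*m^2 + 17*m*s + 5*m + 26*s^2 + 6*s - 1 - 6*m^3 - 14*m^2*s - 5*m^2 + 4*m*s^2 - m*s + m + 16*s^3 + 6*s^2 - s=-6*m^3 - 6*m^2 + 12*m + 16*s^3 + s^2*(4*m + 32) + s*(-14*m^2 + 16*m + 16)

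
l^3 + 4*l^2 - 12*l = l*(l - 2)*(l + 6)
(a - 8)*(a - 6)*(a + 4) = a^3 - 10*a^2 - 8*a + 192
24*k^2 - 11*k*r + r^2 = (-8*k + r)*(-3*k + r)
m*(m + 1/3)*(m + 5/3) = m^3 + 2*m^2 + 5*m/9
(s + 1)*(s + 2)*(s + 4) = s^3 + 7*s^2 + 14*s + 8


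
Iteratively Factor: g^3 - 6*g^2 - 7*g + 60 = (g - 4)*(g^2 - 2*g - 15) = (g - 5)*(g - 4)*(g + 3)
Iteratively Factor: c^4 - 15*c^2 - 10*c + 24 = (c + 2)*(c^3 - 2*c^2 - 11*c + 12) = (c + 2)*(c + 3)*(c^2 - 5*c + 4) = (c - 4)*(c + 2)*(c + 3)*(c - 1)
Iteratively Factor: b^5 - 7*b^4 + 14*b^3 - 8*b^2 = (b - 4)*(b^4 - 3*b^3 + 2*b^2) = (b - 4)*(b - 2)*(b^3 - b^2) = b*(b - 4)*(b - 2)*(b^2 - b) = b^2*(b - 4)*(b - 2)*(b - 1)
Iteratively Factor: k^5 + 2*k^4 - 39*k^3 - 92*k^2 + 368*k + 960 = (k + 4)*(k^4 - 2*k^3 - 31*k^2 + 32*k + 240) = (k + 4)^2*(k^3 - 6*k^2 - 7*k + 60) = (k + 3)*(k + 4)^2*(k^2 - 9*k + 20) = (k - 5)*(k + 3)*(k + 4)^2*(k - 4)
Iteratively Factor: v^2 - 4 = (v - 2)*(v + 2)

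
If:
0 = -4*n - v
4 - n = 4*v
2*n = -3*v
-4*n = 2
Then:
No Solution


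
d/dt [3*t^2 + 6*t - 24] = 6*t + 6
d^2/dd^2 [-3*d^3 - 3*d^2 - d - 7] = -18*d - 6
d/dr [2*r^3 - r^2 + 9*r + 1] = 6*r^2 - 2*r + 9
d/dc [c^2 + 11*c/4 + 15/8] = 2*c + 11/4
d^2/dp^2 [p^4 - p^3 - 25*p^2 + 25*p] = 12*p^2 - 6*p - 50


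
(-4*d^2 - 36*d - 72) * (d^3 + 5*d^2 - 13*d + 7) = -4*d^5 - 56*d^4 - 200*d^3 + 80*d^2 + 684*d - 504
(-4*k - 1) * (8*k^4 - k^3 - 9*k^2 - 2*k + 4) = -32*k^5 - 4*k^4 + 37*k^3 + 17*k^2 - 14*k - 4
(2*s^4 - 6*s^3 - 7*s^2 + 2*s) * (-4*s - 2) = -8*s^5 + 20*s^4 + 40*s^3 + 6*s^2 - 4*s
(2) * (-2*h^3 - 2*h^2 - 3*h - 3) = -4*h^3 - 4*h^2 - 6*h - 6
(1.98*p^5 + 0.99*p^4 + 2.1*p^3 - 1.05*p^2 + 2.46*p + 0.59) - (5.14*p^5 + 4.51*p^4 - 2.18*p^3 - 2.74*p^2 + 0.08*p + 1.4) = -3.16*p^5 - 3.52*p^4 + 4.28*p^3 + 1.69*p^2 + 2.38*p - 0.81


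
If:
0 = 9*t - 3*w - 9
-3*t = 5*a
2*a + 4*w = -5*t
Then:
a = -36/79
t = 60/79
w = -57/79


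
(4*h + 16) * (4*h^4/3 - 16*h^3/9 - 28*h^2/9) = 16*h^5/3 + 128*h^4/9 - 368*h^3/9 - 448*h^2/9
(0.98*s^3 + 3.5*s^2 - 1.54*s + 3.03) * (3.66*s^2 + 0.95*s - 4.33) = 3.5868*s^5 + 13.741*s^4 - 6.5548*s^3 - 5.5282*s^2 + 9.5467*s - 13.1199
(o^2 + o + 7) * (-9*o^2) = -9*o^4 - 9*o^3 - 63*o^2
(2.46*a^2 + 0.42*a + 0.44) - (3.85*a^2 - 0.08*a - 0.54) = -1.39*a^2 + 0.5*a + 0.98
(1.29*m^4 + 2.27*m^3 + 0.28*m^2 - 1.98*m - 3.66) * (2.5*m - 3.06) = 3.225*m^5 + 1.7276*m^4 - 6.2462*m^3 - 5.8068*m^2 - 3.0912*m + 11.1996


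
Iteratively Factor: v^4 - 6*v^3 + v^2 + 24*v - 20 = (v - 2)*(v^3 - 4*v^2 - 7*v + 10) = (v - 2)*(v - 1)*(v^2 - 3*v - 10) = (v - 2)*(v - 1)*(v + 2)*(v - 5)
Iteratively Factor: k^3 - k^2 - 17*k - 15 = (k + 1)*(k^2 - 2*k - 15) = (k + 1)*(k + 3)*(k - 5)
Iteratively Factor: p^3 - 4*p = (p)*(p^2 - 4) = p*(p + 2)*(p - 2)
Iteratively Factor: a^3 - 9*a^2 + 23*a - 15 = (a - 3)*(a^2 - 6*a + 5) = (a - 5)*(a - 3)*(a - 1)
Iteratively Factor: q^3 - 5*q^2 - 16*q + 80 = (q - 4)*(q^2 - q - 20) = (q - 4)*(q + 4)*(q - 5)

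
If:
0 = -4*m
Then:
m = 0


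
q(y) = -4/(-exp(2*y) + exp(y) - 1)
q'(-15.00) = 0.00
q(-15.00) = 4.00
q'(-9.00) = 0.00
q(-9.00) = 4.00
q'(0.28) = -4.28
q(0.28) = 2.80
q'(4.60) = -0.00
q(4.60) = 0.00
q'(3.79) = -0.00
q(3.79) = 0.00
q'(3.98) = -0.00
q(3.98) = 0.00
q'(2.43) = -0.07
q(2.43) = 0.03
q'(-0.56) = -0.57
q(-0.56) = 5.30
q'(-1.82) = 0.59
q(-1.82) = 4.63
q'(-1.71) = 0.64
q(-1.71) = 4.70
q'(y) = -4*(2*exp(2*y) - exp(y))/(-exp(2*y) + exp(y) - 1)^2 = (4 - 8*exp(y))*exp(y)/(exp(2*y) - exp(y) + 1)^2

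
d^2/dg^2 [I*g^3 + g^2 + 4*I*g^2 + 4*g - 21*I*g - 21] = 6*I*g + 2 + 8*I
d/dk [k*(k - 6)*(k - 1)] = 3*k^2 - 14*k + 6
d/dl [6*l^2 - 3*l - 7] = 12*l - 3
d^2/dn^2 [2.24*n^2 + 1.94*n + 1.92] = 4.48000000000000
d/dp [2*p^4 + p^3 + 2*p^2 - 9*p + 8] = 8*p^3 + 3*p^2 + 4*p - 9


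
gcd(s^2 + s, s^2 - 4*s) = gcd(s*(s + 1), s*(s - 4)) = s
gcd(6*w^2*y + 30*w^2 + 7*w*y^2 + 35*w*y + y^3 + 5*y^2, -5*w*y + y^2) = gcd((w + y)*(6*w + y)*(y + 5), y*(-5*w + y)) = 1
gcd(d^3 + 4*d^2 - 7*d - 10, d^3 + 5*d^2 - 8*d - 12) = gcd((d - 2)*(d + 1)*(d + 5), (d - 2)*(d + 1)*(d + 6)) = d^2 - d - 2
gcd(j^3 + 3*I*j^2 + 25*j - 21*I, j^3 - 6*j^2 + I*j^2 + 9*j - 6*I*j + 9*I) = 1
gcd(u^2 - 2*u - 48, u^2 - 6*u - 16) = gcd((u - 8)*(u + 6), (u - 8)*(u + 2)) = u - 8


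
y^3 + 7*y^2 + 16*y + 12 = (y + 2)^2*(y + 3)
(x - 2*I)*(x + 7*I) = x^2 + 5*I*x + 14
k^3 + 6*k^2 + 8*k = k*(k + 2)*(k + 4)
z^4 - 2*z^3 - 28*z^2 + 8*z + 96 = (z - 6)*(z - 2)*(z + 2)*(z + 4)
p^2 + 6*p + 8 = (p + 2)*(p + 4)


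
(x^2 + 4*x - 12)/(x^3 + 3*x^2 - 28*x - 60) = (x - 2)/(x^2 - 3*x - 10)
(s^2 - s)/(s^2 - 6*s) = (s - 1)/(s - 6)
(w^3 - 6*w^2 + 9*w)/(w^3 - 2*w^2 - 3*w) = (w - 3)/(w + 1)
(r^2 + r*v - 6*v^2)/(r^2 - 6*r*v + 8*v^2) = (r + 3*v)/(r - 4*v)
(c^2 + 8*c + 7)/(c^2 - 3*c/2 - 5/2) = 2*(c + 7)/(2*c - 5)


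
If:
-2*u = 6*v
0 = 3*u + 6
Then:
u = -2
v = 2/3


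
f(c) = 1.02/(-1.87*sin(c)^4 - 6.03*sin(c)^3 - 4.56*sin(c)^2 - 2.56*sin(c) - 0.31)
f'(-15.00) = -3.06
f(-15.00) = 1.36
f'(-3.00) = -2988.63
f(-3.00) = -43.70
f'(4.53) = -0.23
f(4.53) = 0.57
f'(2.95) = -4.94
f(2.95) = -1.01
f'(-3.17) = -19.34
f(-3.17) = -2.64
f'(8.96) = -1.12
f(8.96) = -0.34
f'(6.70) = 1.40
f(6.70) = -0.40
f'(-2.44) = -3.13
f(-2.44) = 1.38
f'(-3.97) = -0.26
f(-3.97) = -0.13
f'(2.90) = -3.60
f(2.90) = -0.80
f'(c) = 1.02*(7.48*sin(c)^3*cos(c) + 18.09*sin(c)^2*cos(c) + 9.12*sin(c)*cos(c) + 2.56*cos(c))/(-1.87*sin(c)^4 - 6.03*sin(c)^3 - 4.56*sin(c)^2 - 2.56*sin(c) - 0.31)^2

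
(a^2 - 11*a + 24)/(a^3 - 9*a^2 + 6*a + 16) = (a - 3)/(a^2 - a - 2)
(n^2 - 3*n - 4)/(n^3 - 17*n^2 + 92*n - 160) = (n + 1)/(n^2 - 13*n + 40)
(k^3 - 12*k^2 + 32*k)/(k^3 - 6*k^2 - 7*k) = (-k^2 + 12*k - 32)/(-k^2 + 6*k + 7)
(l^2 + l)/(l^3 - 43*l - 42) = l/(l^2 - l - 42)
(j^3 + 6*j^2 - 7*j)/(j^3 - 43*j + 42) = j/(j - 6)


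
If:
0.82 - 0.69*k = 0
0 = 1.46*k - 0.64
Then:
No Solution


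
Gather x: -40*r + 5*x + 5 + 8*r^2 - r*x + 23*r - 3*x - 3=8*r^2 - 17*r + x*(2 - r) + 2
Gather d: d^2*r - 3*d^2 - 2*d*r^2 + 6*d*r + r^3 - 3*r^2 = d^2*(r - 3) + d*(-2*r^2 + 6*r) + r^3 - 3*r^2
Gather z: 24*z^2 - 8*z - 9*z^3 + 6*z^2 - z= -9*z^3 + 30*z^2 - 9*z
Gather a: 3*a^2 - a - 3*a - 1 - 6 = 3*a^2 - 4*a - 7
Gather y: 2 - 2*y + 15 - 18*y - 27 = -20*y - 10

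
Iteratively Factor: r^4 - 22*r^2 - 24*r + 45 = (r - 5)*(r^3 + 5*r^2 + 3*r - 9) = (r - 5)*(r + 3)*(r^2 + 2*r - 3) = (r - 5)*(r + 3)^2*(r - 1)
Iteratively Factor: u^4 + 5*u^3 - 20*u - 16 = (u - 2)*(u^3 + 7*u^2 + 14*u + 8) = (u - 2)*(u + 1)*(u^2 + 6*u + 8) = (u - 2)*(u + 1)*(u + 2)*(u + 4)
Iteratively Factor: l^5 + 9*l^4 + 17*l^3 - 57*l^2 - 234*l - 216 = (l + 3)*(l^4 + 6*l^3 - l^2 - 54*l - 72) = (l - 3)*(l + 3)*(l^3 + 9*l^2 + 26*l + 24) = (l - 3)*(l + 2)*(l + 3)*(l^2 + 7*l + 12) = (l - 3)*(l + 2)*(l + 3)*(l + 4)*(l + 3)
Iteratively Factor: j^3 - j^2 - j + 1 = (j - 1)*(j^2 - 1) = (j - 1)*(j + 1)*(j - 1)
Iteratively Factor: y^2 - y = (y)*(y - 1)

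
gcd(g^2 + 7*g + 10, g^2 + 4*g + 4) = g + 2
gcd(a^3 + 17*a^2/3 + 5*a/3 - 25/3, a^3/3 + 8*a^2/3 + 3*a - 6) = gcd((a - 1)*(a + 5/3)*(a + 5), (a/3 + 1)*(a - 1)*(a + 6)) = a - 1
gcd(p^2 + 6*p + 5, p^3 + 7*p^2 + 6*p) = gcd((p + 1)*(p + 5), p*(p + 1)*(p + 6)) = p + 1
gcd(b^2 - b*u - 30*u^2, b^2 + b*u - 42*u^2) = -b + 6*u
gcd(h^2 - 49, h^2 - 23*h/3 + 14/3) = h - 7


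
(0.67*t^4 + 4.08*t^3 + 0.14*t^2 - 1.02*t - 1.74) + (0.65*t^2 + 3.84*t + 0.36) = 0.67*t^4 + 4.08*t^3 + 0.79*t^2 + 2.82*t - 1.38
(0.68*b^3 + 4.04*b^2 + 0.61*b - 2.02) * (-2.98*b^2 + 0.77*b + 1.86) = -2.0264*b^5 - 11.5156*b^4 + 2.5578*b^3 + 14.0037*b^2 - 0.4208*b - 3.7572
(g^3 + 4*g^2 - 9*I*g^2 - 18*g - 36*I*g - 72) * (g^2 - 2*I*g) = g^5 + 4*g^4 - 11*I*g^4 - 36*g^3 - 44*I*g^3 - 144*g^2 + 36*I*g^2 + 144*I*g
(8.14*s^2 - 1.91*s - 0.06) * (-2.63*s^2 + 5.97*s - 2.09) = -21.4082*s^4 + 53.6191*s^3 - 28.2575*s^2 + 3.6337*s + 0.1254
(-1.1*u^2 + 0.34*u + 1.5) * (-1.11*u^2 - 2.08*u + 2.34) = 1.221*u^4 + 1.9106*u^3 - 4.9462*u^2 - 2.3244*u + 3.51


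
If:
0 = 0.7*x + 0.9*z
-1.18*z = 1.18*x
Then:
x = 0.00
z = 0.00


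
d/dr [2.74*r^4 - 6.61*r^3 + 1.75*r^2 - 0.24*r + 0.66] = 10.96*r^3 - 19.83*r^2 + 3.5*r - 0.24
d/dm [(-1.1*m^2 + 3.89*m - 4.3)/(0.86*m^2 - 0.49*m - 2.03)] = (-2.8064*m^2 + 11.862*m - 10.0037)/(0.7396*m^4 - 0.8428*m^3 - 3.2515*m^2 + 1.9894*m + 4.1209)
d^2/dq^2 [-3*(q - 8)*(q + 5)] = -6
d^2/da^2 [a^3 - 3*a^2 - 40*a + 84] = 6*a - 6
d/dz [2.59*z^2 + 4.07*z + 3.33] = 5.18*z + 4.07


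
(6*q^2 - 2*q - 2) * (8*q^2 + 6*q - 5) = 48*q^4 + 20*q^3 - 58*q^2 - 2*q + 10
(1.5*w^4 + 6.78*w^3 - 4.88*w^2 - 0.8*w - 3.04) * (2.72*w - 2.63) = 4.08*w^5 + 14.4966*w^4 - 31.105*w^3 + 10.6584*w^2 - 6.1648*w + 7.9952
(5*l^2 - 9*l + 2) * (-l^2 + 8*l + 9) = -5*l^4 + 49*l^3 - 29*l^2 - 65*l + 18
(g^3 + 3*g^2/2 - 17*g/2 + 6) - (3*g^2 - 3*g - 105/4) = g^3 - 3*g^2/2 - 11*g/2 + 129/4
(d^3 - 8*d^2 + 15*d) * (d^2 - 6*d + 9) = d^5 - 14*d^4 + 72*d^3 - 162*d^2 + 135*d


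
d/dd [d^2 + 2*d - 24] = 2*d + 2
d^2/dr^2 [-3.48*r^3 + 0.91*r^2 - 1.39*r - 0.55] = 1.82 - 20.88*r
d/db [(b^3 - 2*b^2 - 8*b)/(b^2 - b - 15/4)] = 4*(4*b^4 - 8*b^3 - 5*b^2 + 60*b + 120)/(16*b^4 - 32*b^3 - 104*b^2 + 120*b + 225)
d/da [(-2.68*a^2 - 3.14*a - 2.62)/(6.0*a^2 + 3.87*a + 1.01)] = (8.4684*a^2 + 26.0264*a + 6.968)/(36.0*a^4 + 46.44*a^3 + 27.0969*a^2 + 7.8174*a + 1.0201)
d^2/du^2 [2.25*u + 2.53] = 0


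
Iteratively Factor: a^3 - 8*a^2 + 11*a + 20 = (a + 1)*(a^2 - 9*a + 20) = (a - 5)*(a + 1)*(a - 4)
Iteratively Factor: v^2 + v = (v)*(v + 1)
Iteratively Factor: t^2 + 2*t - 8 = (t + 4)*(t - 2)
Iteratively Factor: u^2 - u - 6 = (u + 2)*(u - 3)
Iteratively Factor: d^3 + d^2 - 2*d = (d + 2)*(d^2 - d) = d*(d + 2)*(d - 1)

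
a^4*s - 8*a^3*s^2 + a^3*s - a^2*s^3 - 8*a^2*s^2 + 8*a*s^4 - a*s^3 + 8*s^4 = (a - 8*s)*(a - s)*(a + s)*(a*s + s)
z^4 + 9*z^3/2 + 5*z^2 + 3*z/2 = z*(z + 1/2)*(z + 1)*(z + 3)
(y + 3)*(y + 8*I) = y^2 + 3*y + 8*I*y + 24*I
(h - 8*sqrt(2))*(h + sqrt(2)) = h^2 - 7*sqrt(2)*h - 16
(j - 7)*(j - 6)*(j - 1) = j^3 - 14*j^2 + 55*j - 42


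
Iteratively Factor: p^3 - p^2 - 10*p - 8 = (p + 2)*(p^2 - 3*p - 4) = (p + 1)*(p + 2)*(p - 4)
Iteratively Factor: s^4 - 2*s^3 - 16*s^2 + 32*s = (s - 4)*(s^3 + 2*s^2 - 8*s) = (s - 4)*(s + 4)*(s^2 - 2*s) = s*(s - 4)*(s + 4)*(s - 2)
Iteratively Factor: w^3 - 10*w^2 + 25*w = (w - 5)*(w^2 - 5*w) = (w - 5)^2*(w)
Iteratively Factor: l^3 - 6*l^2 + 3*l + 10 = (l - 5)*(l^2 - l - 2) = (l - 5)*(l - 2)*(l + 1)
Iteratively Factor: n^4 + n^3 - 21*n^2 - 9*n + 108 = (n + 4)*(n^3 - 3*n^2 - 9*n + 27) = (n - 3)*(n + 4)*(n^2 - 9) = (n - 3)^2*(n + 4)*(n + 3)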